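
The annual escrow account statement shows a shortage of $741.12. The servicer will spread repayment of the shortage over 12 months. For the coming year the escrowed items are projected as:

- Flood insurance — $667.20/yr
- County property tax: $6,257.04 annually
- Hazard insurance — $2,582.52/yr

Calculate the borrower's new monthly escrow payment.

$853.99

Flood insurance — $667.20 per year
County property tax — $6,257.04 per year
Hazard insurance — $2,582.52 per year
Total per year = $9,506.76
Base monthly escrow = $9,506.76 ÷ 12 = $792.23
Monthly shortage recovery: $741.12 / 12 = $61.76
Adjusted monthly = $792.23 + $61.76 = $853.99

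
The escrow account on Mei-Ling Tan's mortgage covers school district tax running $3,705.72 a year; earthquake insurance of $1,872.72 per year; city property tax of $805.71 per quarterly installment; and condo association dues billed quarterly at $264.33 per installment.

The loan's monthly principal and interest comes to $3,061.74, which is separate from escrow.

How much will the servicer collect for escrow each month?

$821.55

School district tax: $3,705.72 annually
Earthquake insurance: $1,872.72 annually
City property tax: $805.71 × 4 = $3,222.84 annually
Condo association dues: $264.33 × 4 = $1,057.32 annually
Total annual escrow = $3,705.72 + $1,872.72 + $3,222.84 + $1,057.32 = $9,858.60
Per month = $9,858.60 ÷ 12 = $821.55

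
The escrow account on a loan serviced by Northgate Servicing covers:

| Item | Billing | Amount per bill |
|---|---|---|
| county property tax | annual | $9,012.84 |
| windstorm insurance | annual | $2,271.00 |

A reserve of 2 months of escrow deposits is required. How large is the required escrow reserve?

County property tax = $9,012.84 per year
Windstorm insurance = $2,271.00 per year
Total per year = $9,012.84 + $2,271.00 = $11,283.84
Monthly escrow = $11,283.84 ÷ 12 = $940.32
Required cushion = 2 × $940.32 = $1,880.64

$1,880.64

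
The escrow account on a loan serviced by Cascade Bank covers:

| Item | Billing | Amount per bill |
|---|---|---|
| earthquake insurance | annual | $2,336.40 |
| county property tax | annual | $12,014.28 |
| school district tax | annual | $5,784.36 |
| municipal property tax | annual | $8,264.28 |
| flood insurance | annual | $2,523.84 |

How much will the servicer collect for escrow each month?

Earthquake insurance: $2,336.40 annually
County property tax: $12,014.28 annually
School district tax: $5,784.36 annually
Municipal property tax: $8,264.28 annually
Flood insurance: $2,523.84 annually
Combined annual = $2,336.40 + $12,014.28 + $5,784.36 + $8,264.28 + $2,523.84 = $30,923.16
Base monthly escrow = $30,923.16 / 12 = $2,576.93

$2,576.93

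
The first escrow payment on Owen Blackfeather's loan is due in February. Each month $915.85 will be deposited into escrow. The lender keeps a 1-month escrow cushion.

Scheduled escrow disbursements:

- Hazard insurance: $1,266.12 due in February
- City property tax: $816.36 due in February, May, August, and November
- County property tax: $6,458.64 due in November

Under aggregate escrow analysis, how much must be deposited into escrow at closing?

Cushion = 1 × $915.85 = $915.85
Trial balance (start $0, +$915.85 each month, − disbursements):
  Feb: +$915.85 − $2,082.48 → -$1,166.63
  Mar: +$915.85 → -$250.78
  Apr: +$915.85 → $665.07
  May: +$915.85 − $816.36 → $764.56
  Jun: +$915.85 → $1,680.41
  Jul: +$915.85 → $2,596.26
  Aug: +$915.85 − $816.36 → $2,695.75
  Sep: +$915.85 → $3,611.60
  Oct: +$915.85 → $4,527.45
  Nov: +$915.85 − $7,275.00 → -$1,831.70
  Dec: +$915.85 → -$915.85
  Jan: +$915.85 → $0.00
Lowest trial balance = -$1,831.70 (Nov)
Initial deposit = cushion − low point = $915.85 − (-$1,831.70) = $2,747.55

$2,747.55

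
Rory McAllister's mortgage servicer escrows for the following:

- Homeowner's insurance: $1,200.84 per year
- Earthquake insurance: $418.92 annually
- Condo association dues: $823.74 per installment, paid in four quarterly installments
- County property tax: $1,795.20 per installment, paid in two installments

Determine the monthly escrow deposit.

Homeowner's insurance — $1,200.84 annually
Earthquake insurance — $418.92 annually
Condo association dues — $823.74 × 4 = $3,294.96 annually
County property tax — $1,795.20 × 2 = $3,590.40 annually
Annual escrow total = $1,200.84 + $418.92 + $3,294.96 + $3,590.40 = $8,505.12
Monthly escrow = $8,505.12 / 12 = $708.76

$708.76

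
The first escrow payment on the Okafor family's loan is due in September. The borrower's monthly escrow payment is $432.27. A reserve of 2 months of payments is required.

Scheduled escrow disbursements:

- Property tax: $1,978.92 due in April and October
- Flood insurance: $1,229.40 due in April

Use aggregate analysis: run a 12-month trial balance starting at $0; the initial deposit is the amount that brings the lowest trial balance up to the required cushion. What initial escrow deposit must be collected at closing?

$2,593.62

Cushion = 2 × $432.27 = $864.54
Trial balance (start $0, +$432.27 each month, − disbursements):
  Sep: +$432.27 → $432.27
  Oct: +$432.27 − $1,978.92 → -$1,114.38
  Nov: +$432.27 → -$682.11
  Dec: +$432.27 → -$249.84
  Jan: +$432.27 → $182.43
  Feb: +$432.27 → $614.70
  Mar: +$432.27 → $1,046.97
  Apr: +$432.27 − $3,208.32 → -$1,729.08
  May: +$432.27 → -$1,296.81
  Jun: +$432.27 → -$864.54
  Jul: +$432.27 → -$432.27
  Aug: +$432.27 → $0.00
Lowest trial balance = -$1,729.08 (Apr)
Initial deposit = cushion − low point = $864.54 − (-$1,729.08) = $2,593.62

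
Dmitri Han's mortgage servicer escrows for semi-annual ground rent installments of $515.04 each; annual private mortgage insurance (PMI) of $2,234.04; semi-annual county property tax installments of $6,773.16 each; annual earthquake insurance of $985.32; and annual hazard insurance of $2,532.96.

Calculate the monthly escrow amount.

Ground rent = $515.04 × 2 = $1,030.08 annually
Private mortgage insurance (PMI) = $2,234.04 annually
County property tax = $6,773.16 × 2 = $13,546.32 annually
Earthquake insurance = $985.32 annually
Hazard insurance = $2,532.96 annually
Total annual escrow = $1,030.08 + $2,234.04 + $13,546.32 + $985.32 + $2,532.96 = $20,328.72
Monthly = $20,328.72 ÷ 12 = $1,694.06

$1,694.06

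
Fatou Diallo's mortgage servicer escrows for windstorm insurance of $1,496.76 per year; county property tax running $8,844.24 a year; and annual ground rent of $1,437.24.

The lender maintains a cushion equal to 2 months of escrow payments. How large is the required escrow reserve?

$1,963.04

Windstorm insurance — $1,496.76 per year
County property tax — $8,844.24 per year
Ground rent — $1,437.24 per year
Total annual escrow = $1,496.76 + $8,844.24 + $1,437.24 = $11,778.24
Per month = $11,778.24 ÷ 12 = $981.52
Required cushion = 2 × $981.52 = $1,963.04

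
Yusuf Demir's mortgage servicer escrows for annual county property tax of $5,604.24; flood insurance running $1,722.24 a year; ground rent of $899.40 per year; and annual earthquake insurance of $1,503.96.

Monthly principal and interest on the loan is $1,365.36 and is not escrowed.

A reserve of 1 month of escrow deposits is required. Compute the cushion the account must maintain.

$810.82

County property tax — $5,604.24/yr
Flood insurance — $1,722.24/yr
Ground rent — $899.40/yr
Earthquake insurance — $1,503.96/yr
Total annual escrow = $5,604.24 + $1,722.24 + $899.40 + $1,503.96 = $9,729.84
Base monthly escrow = $9,729.84 / 12 = $810.82
Required cushion = 1 × $810.82 = $810.82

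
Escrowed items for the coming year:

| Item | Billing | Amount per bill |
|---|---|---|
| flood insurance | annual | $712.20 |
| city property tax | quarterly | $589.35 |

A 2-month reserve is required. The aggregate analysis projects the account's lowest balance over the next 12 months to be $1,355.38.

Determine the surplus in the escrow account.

Flood insurance: $712.20 annually
City property tax: $589.35 × 4 = $2,357.40 annually
Combined annual = $712.20 + $2,357.40 = $3,069.60
Per month = $3,069.60 / 12 = $255.80
Required cushion = 2 × $255.80 = $511.60
Excess over cushion: $1,355.38 − $511.60 = $843.78

$843.78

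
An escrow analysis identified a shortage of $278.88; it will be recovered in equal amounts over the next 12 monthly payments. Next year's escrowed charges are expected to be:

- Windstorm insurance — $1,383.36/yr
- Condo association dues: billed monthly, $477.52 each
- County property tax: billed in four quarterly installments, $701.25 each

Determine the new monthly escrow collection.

Windstorm insurance = $1,383.36
Condo association dues = $477.52 × 12 = $5,730.24
County property tax = $701.25 × 4 = $2,805.00
Combined annual = $1,383.36 + $5,730.24 + $2,805.00 = $9,918.60
Monthly escrow = $9,918.60 / 12 = $826.55
Monthly shortage recovery: $278.88 ÷ 12 = $23.24
New monthly escrow = $826.55 + $23.24 = $849.79

$849.79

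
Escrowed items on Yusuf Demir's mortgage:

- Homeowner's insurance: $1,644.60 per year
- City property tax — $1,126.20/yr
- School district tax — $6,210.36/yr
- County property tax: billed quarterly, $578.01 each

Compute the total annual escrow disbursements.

Homeowner's insurance: $1,644.60 annually
City property tax: $1,126.20 annually
School district tax: $6,210.36 annually
County property tax: $578.01 × 4 = $2,312.04 annually
Combined annual = $1,644.60 + $1,126.20 + $6,210.36 + $2,312.04 = $11,293.20

$11,293.20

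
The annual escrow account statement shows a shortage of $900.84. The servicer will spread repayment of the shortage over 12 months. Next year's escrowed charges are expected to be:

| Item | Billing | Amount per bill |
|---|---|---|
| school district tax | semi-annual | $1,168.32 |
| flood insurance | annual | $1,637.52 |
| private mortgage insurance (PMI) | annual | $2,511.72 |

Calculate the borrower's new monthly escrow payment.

$615.56

School district tax: $1,168.32 × 2 = $2,336.64/yr
Flood insurance: $1,637.52/yr
Private mortgage insurance (PMI): $2,511.72/yr
Yearly total = $2,336.64 + $1,637.52 + $2,511.72 = $6,485.88
Base monthly escrow = $6,485.88 / 12 = $540.49
Shortage per month = $900.84 ÷ 12 = $75.07
Adjusted monthly = $540.49 + $75.07 = $615.56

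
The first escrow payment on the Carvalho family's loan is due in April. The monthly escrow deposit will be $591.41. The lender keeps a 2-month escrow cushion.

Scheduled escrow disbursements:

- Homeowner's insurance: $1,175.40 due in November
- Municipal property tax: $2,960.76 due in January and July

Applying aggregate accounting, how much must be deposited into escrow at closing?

Cushion = 2 × $591.41 = $1,182.82
Trial balance (start $0, +$591.41 each month, − disbursements):
  Apr: +$591.41 → $591.41
  May: +$591.41 → $1,182.82
  Jun: +$591.41 → $1,774.23
  Jul: +$591.41 − $2,960.76 → -$595.12
  Aug: +$591.41 → -$3.71
  Sep: +$591.41 → $587.70
  Oct: +$591.41 → $1,179.11
  Nov: +$591.41 − $1,175.40 → $595.12
  Dec: +$591.41 → $1,186.53
  Jan: +$591.41 − $2,960.76 → -$1,182.82
  Feb: +$591.41 → -$591.41
  Mar: +$591.41 → $0.00
Lowest trial balance = -$1,182.82 (Jan)
Initial deposit = cushion − low point = $1,182.82 − (-$1,182.82) = $2,365.64

$2,365.64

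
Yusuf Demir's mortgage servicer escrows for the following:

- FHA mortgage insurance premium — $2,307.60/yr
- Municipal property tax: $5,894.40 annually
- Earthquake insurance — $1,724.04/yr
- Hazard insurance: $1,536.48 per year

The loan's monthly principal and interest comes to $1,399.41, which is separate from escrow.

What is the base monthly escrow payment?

FHA mortgage insurance premium: $2,307.60
Municipal property tax: $5,894.40
Earthquake insurance: $1,724.04
Hazard insurance: $1,536.48
Total per year = $2,307.60 + $5,894.40 + $1,724.04 + $1,536.48 = $11,462.52
Per month = $11,462.52 / 12 = $955.21

$955.21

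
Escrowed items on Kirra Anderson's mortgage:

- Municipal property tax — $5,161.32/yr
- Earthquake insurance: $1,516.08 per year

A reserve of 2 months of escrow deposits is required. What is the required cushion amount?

Municipal property tax = $5,161.32/yr
Earthquake insurance = $1,516.08/yr
Total annual escrow = $5,161.32 + $1,516.08 = $6,677.40
Per month = $6,677.40 / 12 = $556.45
Required cushion = 2 × $556.45 = $1,112.90

$1,112.90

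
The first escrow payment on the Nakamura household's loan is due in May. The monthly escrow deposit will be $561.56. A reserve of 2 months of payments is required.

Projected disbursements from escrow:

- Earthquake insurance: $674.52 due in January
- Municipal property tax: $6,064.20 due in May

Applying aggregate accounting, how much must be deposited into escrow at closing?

Cushion = 2 × $561.56 = $1,123.12
Trial balance (start $0, +$561.56 each month, − disbursements):
  May: +$561.56 − $6,064.20 → -$5,502.64
  Jun: +$561.56 → -$4,941.08
  Jul: +$561.56 → -$4,379.52
  Aug: +$561.56 → -$3,817.96
  Sep: +$561.56 → -$3,256.40
  Oct: +$561.56 → -$2,694.84
  Nov: +$561.56 → -$2,133.28
  Dec: +$561.56 → -$1,571.72
  Jan: +$561.56 − $674.52 → -$1,684.68
  Feb: +$561.56 → -$1,123.12
  Mar: +$561.56 → -$561.56
  Apr: +$561.56 → $0.00
Lowest trial balance = -$5,502.64 (May)
Initial deposit = cushion − low point = $1,123.12 − (-$5,502.64) = $6,625.76

$6,625.76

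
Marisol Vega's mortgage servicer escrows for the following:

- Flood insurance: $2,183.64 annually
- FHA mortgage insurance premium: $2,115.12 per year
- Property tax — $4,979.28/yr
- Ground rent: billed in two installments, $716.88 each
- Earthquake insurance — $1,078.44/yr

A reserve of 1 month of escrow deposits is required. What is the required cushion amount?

$982.52

Flood insurance — $2,183.64 per year
FHA mortgage insurance premium — $2,115.12 per year
Property tax — $4,979.28 per year
Ground rent — $716.88 × 2 = $1,433.76 per year
Earthquake insurance — $1,078.44 per year
Total per year = $2,183.64 + $2,115.12 + $4,979.28 + $1,433.76 + $1,078.44 = $11,790.24
Monthly = $11,790.24 ÷ 12 = $982.52
Cushion = 1 × $982.52 = $982.52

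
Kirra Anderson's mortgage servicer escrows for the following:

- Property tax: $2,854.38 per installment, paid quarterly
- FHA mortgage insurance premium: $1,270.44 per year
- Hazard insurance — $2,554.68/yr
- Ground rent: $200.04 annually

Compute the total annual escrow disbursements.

Property tax: $2,854.38 × 4 = $11,417.52 annually
FHA mortgage insurance premium: $1,270.44 annually
Hazard insurance: $2,554.68 annually
Ground rent: $200.04 annually
Yearly total = $11,417.52 + $1,270.44 + $2,554.68 + $200.04 = $15,442.68

$15,442.68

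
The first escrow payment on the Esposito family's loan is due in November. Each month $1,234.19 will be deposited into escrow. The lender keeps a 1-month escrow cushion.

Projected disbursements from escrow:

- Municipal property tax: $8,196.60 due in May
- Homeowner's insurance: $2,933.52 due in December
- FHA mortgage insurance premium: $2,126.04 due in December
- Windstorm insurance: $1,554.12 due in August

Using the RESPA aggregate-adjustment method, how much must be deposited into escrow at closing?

Cushion = 1 × $1,234.19 = $1,234.19
Trial balance (start $0, +$1,234.19 each month, − disbursements):
  Nov: +$1,234.19 → $1,234.19
  Dec: +$1,234.19 − $5,059.56 → -$2,591.18
  Jan: +$1,234.19 → -$1,356.99
  Feb: +$1,234.19 → -$122.80
  Mar: +$1,234.19 → $1,111.39
  Apr: +$1,234.19 → $2,345.58
  May: +$1,234.19 − $8,196.60 → -$4,616.83
  Jun: +$1,234.19 → -$3,382.64
  Jul: +$1,234.19 → -$2,148.45
  Aug: +$1,234.19 − $1,554.12 → -$2,468.38
  Sep: +$1,234.19 → -$1,234.19
  Oct: +$1,234.19 → $0.00
Lowest trial balance = -$4,616.83 (May)
Initial deposit = cushion − low point = $1,234.19 − (-$4,616.83) = $5,851.02

$5,851.02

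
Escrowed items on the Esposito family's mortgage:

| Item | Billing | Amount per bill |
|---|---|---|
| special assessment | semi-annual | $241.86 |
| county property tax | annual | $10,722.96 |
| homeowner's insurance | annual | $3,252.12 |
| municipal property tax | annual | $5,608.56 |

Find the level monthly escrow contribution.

Special assessment = $241.86 × 2 = $483.72
County property tax = $10,722.96
Homeowner's insurance = $3,252.12
Municipal property tax = $5,608.56
Combined annual = $483.72 + $10,722.96 + $3,252.12 + $5,608.56 = $20,067.36
Monthly = $20,067.36 ÷ 12 = $1,672.28

$1,672.28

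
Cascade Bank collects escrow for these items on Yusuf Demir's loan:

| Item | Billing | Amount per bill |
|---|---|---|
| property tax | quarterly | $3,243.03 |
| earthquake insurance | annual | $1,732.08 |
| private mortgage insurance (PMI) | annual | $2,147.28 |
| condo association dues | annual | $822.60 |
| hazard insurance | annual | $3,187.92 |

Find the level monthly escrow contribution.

$1,738.50

Property tax: $3,243.03 × 4 = $12,972.12 annually
Earthquake insurance: $1,732.08 annually
Private mortgage insurance (PMI): $2,147.28 annually
Condo association dues: $822.60 annually
Hazard insurance: $3,187.92 annually
Total per year = $12,972.12 + $1,732.08 + $2,147.28 + $822.60 + $3,187.92 = $20,862.00
Monthly = $20,862.00 / 12 = $1,738.50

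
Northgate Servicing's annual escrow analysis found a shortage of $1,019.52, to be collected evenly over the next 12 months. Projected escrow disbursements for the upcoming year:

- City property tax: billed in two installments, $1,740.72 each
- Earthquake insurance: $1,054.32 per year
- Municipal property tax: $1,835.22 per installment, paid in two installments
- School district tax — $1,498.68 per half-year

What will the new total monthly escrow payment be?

$1,018.59

City property tax: $1,740.72 × 2 = $3,481.44/yr
Earthquake insurance: $1,054.32/yr
Municipal property tax: $1,835.22 × 2 = $3,670.44/yr
School district tax: $1,498.68 × 2 = $2,997.36/yr
Yearly total = $3,481.44 + $1,054.32 + $3,670.44 + $2,997.36 = $11,203.56
Monthly escrow = $11,203.56 ÷ 12 = $933.63
Shortage per month = $1,019.52 ÷ 12 = $84.96
New monthly escrow = $933.63 + $84.96 = $1,018.59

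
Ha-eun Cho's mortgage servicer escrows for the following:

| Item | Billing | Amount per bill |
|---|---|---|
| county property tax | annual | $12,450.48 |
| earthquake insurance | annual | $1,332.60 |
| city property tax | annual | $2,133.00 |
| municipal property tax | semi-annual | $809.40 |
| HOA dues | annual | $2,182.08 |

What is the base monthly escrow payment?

$1,643.08

County property tax: $12,450.48
Earthquake insurance: $1,332.60
City property tax: $2,133.00
Municipal property tax: $809.40 × 2 = $1,618.80
HOA dues: $2,182.08
Total annual escrow = $12,450.48 + $1,332.60 + $2,133.00 + $1,618.80 + $2,182.08 = $19,716.96
Monthly = $19,716.96 / 12 = $1,643.08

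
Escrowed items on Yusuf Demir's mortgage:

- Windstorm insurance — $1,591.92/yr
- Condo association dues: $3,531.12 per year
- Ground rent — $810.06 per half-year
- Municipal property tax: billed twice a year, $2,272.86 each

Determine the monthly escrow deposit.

$940.74

Windstorm insurance — $1,591.92/yr
Condo association dues — $3,531.12/yr
Ground rent — $810.06 × 2 = $1,620.12/yr
Municipal property tax — $2,272.86 × 2 = $4,545.72/yr
Annual escrow total = $11,288.88
Monthly escrow = $11,288.88 / 12 = $940.74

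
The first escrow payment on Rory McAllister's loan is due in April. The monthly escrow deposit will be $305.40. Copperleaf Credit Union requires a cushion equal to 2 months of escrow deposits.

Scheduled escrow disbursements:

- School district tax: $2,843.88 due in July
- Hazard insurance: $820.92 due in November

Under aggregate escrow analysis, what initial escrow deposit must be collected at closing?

$2,233.08

Cushion = 2 × $305.40 = $610.80
Trial balance (start $0, +$305.40 each month, − disbursements):
  Apr: +$305.40 → $305.40
  May: +$305.40 → $610.80
  Jun: +$305.40 → $916.20
  Jul: +$305.40 − $2,843.88 → -$1,622.28
  Aug: +$305.40 → -$1,316.88
  Sep: +$305.40 → -$1,011.48
  Oct: +$305.40 → -$706.08
  Nov: +$305.40 − $820.92 → -$1,221.60
  Dec: +$305.40 → -$916.20
  Jan: +$305.40 → -$610.80
  Feb: +$305.40 → -$305.40
  Mar: +$305.40 → $0.00
Lowest trial balance = -$1,622.28 (Jul)
Initial deposit = cushion − low point = $610.80 − (-$1,622.28) = $2,233.08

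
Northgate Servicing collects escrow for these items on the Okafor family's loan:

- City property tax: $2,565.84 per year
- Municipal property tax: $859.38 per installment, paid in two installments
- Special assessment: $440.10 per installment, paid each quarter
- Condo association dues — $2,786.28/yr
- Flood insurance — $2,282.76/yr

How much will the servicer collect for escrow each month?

$926.17

City property tax: $2,565.84 per year
Municipal property tax: $859.38 × 2 = $1,718.76 per year
Special assessment: $440.10 × 4 = $1,760.40 per year
Condo association dues: $2,786.28 per year
Flood insurance: $2,282.76 per year
Annual escrow total = $11,114.04
Per month = $11,114.04 / 12 = $926.17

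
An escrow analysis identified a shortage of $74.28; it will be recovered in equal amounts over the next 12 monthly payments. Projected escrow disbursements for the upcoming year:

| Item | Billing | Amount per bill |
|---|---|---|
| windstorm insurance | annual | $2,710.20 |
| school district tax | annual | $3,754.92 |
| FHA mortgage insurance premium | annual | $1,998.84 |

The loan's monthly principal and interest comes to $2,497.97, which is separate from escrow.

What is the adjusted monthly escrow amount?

$711.52

Windstorm insurance = $2,710.20/yr
School district tax = $3,754.92/yr
FHA mortgage insurance premium = $1,998.84/yr
Annual escrow total = $2,710.20 + $3,754.92 + $1,998.84 = $8,463.96
Monthly escrow = $8,463.96 / 12 = $705.33
Shortage per month = $74.28 / 12 = $6.19
Adjusted monthly = $705.33 + $6.19 = $711.52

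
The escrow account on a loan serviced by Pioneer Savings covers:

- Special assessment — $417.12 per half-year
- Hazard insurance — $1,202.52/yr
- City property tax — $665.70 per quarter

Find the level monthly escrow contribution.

Special assessment = $417.12 × 2 = $834.24
Hazard insurance = $1,202.52
City property tax = $665.70 × 4 = $2,662.80
Total per year = $834.24 + $1,202.52 + $2,662.80 = $4,699.56
Monthly = $4,699.56 ÷ 12 = $391.63

$391.63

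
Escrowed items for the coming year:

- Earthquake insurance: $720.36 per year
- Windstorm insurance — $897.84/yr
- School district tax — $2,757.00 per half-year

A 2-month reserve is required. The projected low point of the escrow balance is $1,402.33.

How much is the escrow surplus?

Earthquake insurance = $720.36 annually
Windstorm insurance = $897.84 annually
School district tax = $2,757.00 × 2 = $5,514.00 annually
Annual escrow total = $720.36 + $897.84 + $5,514.00 = $7,132.20
Monthly = $7,132.20 ÷ 12 = $594.35
Required reserve = 2 × $594.35 = $1,188.70
Excess over cushion: $1,402.33 − $1,188.70 = $213.63

$213.63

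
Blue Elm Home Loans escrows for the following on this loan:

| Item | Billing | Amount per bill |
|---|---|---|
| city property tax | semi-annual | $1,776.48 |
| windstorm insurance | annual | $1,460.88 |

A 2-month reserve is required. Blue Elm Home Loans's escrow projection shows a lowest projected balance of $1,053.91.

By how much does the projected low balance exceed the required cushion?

$218.27

City property tax — $1,776.48 × 2 = $3,552.96/yr
Windstorm insurance — $1,460.88/yr
Annual escrow total = $3,552.96 + $1,460.88 = $5,013.84
Monthly = $5,013.84 ÷ 12 = $417.82
Cushion = 2 × $417.82 = $835.64
Surplus = $1,053.91 − $835.64 = $218.27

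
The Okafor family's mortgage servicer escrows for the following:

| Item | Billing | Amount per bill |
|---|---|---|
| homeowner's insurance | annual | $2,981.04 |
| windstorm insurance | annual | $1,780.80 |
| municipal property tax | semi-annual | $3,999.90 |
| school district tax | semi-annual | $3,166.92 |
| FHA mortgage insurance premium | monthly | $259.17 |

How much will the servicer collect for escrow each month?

Homeowner's insurance: $2,981.04
Windstorm insurance: $1,780.80
Municipal property tax: $3,999.90 × 2 = $7,999.80
School district tax: $3,166.92 × 2 = $6,333.84
FHA mortgage insurance premium: $259.17 × 12 = $3,110.04
Yearly total = $2,981.04 + $1,780.80 + $7,999.80 + $6,333.84 + $3,110.04 = $22,205.52
Monthly escrow = $22,205.52 ÷ 12 = $1,850.46

$1,850.46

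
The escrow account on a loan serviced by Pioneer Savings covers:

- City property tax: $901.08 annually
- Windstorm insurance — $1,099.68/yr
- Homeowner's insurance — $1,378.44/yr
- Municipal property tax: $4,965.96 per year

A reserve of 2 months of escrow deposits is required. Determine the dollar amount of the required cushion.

City property tax — $901.08/yr
Windstorm insurance — $1,099.68/yr
Homeowner's insurance — $1,378.44/yr
Municipal property tax — $4,965.96/yr
Total annual escrow = $8,345.16
Monthly = $8,345.16 ÷ 12 = $695.43
Cushion = 2 × $695.43 = $1,390.86

$1,390.86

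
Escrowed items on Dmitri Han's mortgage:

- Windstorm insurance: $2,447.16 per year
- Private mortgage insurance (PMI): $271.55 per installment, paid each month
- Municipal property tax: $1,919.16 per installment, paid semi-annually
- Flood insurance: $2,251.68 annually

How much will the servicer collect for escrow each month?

Windstorm insurance = $2,447.16
Private mortgage insurance (PMI) = $271.55 × 12 = $3,258.60
Municipal property tax = $1,919.16 × 2 = $3,838.32
Flood insurance = $2,251.68
Total per year = $11,795.76
Base monthly escrow = $11,795.76 ÷ 12 = $982.98

$982.98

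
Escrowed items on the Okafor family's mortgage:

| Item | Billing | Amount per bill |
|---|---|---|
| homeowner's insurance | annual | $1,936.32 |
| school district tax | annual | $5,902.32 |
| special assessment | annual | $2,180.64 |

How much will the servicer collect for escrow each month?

$834.94

Homeowner's insurance = $1,936.32 annually
School district tax = $5,902.32 annually
Special assessment = $2,180.64 annually
Combined annual = $10,019.28
Monthly escrow = $10,019.28 / 12 = $834.94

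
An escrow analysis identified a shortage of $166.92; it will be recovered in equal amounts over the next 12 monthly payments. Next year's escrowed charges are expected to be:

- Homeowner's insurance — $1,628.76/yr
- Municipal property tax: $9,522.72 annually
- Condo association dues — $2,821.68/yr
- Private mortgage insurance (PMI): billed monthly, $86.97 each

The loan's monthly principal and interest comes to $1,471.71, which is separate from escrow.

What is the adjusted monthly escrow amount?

$1,265.31

Homeowner's insurance — $1,628.76 annually
Municipal property tax — $9,522.72 annually
Condo association dues — $2,821.68 annually
Private mortgage insurance (PMI) — $86.97 × 12 = $1,043.64 annually
Total annual escrow = $1,628.76 + $9,522.72 + $2,821.68 + $1,043.64 = $15,016.80
Monthly = $15,016.80 ÷ 12 = $1,251.40
Monthly shortage recovery: $166.92 / 12 = $13.91
New monthly escrow = $1,251.40 + $13.91 = $1,265.31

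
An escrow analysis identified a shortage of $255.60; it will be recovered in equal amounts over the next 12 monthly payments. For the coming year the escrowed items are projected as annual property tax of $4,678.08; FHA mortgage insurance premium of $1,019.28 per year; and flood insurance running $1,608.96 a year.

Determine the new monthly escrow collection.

$630.16

Property tax = $4,678.08 annually
FHA mortgage insurance premium = $1,019.28 annually
Flood insurance = $1,608.96 annually
Yearly total = $4,678.08 + $1,019.28 + $1,608.96 = $7,306.32
Base monthly escrow = $7,306.32 / 12 = $608.86
Shortage spread = $255.60 ÷ 12 = $21.30/mo
New monthly escrow = $608.86 + $21.30 = $630.16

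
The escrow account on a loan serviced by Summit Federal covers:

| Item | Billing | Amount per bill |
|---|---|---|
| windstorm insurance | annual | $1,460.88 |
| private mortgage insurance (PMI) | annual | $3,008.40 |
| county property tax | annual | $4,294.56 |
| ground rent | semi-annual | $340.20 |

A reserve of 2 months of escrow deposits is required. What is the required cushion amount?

Windstorm insurance: $1,460.88 per year
Private mortgage insurance (PMI): $3,008.40 per year
County property tax: $4,294.56 per year
Ground rent: $340.20 × 2 = $680.40 per year
Yearly total = $1,460.88 + $3,008.40 + $4,294.56 + $680.40 = $9,444.24
Per month = $9,444.24 / 12 = $787.02
Cushion = 2 × $787.02 = $1,574.04

$1,574.04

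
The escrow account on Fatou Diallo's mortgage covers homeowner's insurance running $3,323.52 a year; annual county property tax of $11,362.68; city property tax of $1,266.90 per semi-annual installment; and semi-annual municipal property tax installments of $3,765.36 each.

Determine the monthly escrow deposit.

Homeowner's insurance = $3,323.52
County property tax = $11,362.68
City property tax = $1,266.90 × 2 = $2,533.80
Municipal property tax = $3,765.36 × 2 = $7,530.72
Total annual escrow = $3,323.52 + $11,362.68 + $2,533.80 + $7,530.72 = $24,750.72
Per month = $24,750.72 / 12 = $2,062.56

$2,062.56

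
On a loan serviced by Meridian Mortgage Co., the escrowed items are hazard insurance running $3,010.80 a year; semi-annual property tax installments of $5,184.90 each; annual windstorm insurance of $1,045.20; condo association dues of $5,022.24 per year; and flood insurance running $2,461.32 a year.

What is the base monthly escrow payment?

$1,825.78

Hazard insurance — $3,010.80/yr
Property tax — $5,184.90 × 2 = $10,369.80/yr
Windstorm insurance — $1,045.20/yr
Condo association dues — $5,022.24/yr
Flood insurance — $2,461.32/yr
Total annual escrow = $21,909.36
Per month = $21,909.36 / 12 = $1,825.78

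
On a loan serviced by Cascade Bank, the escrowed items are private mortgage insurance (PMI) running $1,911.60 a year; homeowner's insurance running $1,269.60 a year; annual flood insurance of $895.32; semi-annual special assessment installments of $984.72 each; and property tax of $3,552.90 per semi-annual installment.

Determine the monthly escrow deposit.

Private mortgage insurance (PMI): $1,911.60 per year
Homeowner's insurance: $1,269.60 per year
Flood insurance: $895.32 per year
Special assessment: $984.72 × 2 = $1,969.44 per year
Property tax: $3,552.90 × 2 = $7,105.80 per year
Annual escrow total = $13,151.76
Monthly escrow = $13,151.76 ÷ 12 = $1,095.98

$1,095.98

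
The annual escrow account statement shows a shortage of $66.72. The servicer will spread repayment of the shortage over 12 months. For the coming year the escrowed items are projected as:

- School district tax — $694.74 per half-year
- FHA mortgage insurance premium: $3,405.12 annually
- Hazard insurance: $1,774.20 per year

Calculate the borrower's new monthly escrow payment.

$552.96

School district tax: $694.74 × 2 = $1,389.48 annually
FHA mortgage insurance premium: $3,405.12 annually
Hazard insurance: $1,774.20 annually
Total per year = $1,389.48 + $3,405.12 + $1,774.20 = $6,568.80
Monthly = $6,568.80 / 12 = $547.40
Monthly shortage recovery: $66.72 ÷ 12 = $5.56
Adjusted monthly = $547.40 + $5.56 = $552.96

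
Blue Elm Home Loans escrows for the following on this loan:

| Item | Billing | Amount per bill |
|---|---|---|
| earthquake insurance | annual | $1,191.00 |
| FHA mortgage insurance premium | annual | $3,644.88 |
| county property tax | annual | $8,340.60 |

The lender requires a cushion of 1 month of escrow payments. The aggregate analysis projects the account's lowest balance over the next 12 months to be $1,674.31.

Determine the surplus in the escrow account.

Earthquake insurance = $1,191.00
FHA mortgage insurance premium = $3,644.88
County property tax = $8,340.60
Yearly total = $13,176.48
Base monthly escrow = $13,176.48 / 12 = $1,098.04
Cushion = 1 × $1,098.04 = $1,098.04
Excess over cushion: $1,674.31 − $1,098.04 = $576.27

$576.27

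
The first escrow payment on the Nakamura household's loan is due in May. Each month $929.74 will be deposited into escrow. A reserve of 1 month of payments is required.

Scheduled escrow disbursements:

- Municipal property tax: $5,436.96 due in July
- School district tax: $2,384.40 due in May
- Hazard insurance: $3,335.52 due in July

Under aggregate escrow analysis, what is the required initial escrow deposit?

Cushion = 1 × $929.74 = $929.74
Trial balance (start $0, +$929.74 each month, − disbursements):
  May: +$929.74 − $2,384.40 → -$1,454.66
  Jun: +$929.74 → -$524.92
  Jul: +$929.74 − $8,772.48 → -$8,367.66
  Aug: +$929.74 → -$7,437.92
  Sep: +$929.74 → -$6,508.18
  Oct: +$929.74 → -$5,578.44
  Nov: +$929.74 → -$4,648.70
  Dec: +$929.74 → -$3,718.96
  Jan: +$929.74 → -$2,789.22
  Feb: +$929.74 → -$1,859.48
  Mar: +$929.74 → -$929.74
  Apr: +$929.74 → $0.00
Lowest trial balance = -$8,367.66 (Jul)
Initial deposit = cushion − low point = $929.74 − (-$8,367.66) = $9,297.40

$9,297.40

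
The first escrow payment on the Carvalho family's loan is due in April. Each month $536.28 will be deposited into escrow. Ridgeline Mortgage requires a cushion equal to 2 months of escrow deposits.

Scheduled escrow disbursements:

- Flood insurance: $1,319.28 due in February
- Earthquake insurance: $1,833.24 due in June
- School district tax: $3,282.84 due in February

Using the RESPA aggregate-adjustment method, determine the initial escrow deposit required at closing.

Cushion = 2 × $536.28 = $1,072.56
Trial balance (start $0, +$536.28 each month, − disbursements):
  Apr: +$536.28 → $536.28
  May: +$536.28 → $1,072.56
  Jun: +$536.28 − $1,833.24 → -$224.40
  Jul: +$536.28 → $311.88
  Aug: +$536.28 → $848.16
  Sep: +$536.28 → $1,384.44
  Oct: +$536.28 → $1,920.72
  Nov: +$536.28 → $2,457.00
  Dec: +$536.28 → $2,993.28
  Jan: +$536.28 → $3,529.56
  Feb: +$536.28 − $4,602.12 → -$536.28
  Mar: +$536.28 → $0.00
Lowest trial balance = -$536.28 (Feb)
Initial deposit = cushion − low point = $1,072.56 − (-$536.28) = $1,608.84

$1,608.84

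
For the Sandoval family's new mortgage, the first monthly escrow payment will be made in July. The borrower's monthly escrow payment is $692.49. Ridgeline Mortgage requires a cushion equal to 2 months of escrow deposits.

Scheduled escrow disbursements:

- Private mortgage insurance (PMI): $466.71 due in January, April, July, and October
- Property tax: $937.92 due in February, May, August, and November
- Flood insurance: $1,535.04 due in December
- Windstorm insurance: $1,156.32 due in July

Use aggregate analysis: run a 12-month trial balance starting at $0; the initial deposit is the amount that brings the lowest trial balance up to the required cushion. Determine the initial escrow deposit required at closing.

Cushion = 2 × $692.49 = $1,384.98
Trial balance (start $0, +$692.49 each month, − disbursements):
  Jul: +$692.49 − $1,623.03 → -$930.54
  Aug: +$692.49 − $937.92 → -$1,175.97
  Sep: +$692.49 → -$483.48
  Oct: +$692.49 − $466.71 → -$257.70
  Nov: +$692.49 − $937.92 → -$503.13
  Dec: +$692.49 − $1,535.04 → -$1,345.68
  Jan: +$692.49 − $466.71 → -$1,119.90
  Feb: +$692.49 − $937.92 → -$1,365.33
  Mar: +$692.49 → -$672.84
  Apr: +$692.49 − $466.71 → -$447.06
  May: +$692.49 − $937.92 → -$692.49
  Jun: +$692.49 → $0.00
Lowest trial balance = -$1,365.33 (Feb)
Initial deposit = cushion − low point = $1,384.98 − (-$1,365.33) = $2,750.31

$2,750.31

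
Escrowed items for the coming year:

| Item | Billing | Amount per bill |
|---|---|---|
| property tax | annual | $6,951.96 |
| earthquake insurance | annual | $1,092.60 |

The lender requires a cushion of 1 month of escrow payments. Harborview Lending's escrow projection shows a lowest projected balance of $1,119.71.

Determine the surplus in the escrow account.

Property tax = $6,951.96/yr
Earthquake insurance = $1,092.60/yr
Yearly total = $6,951.96 + $1,092.60 = $8,044.56
Monthly escrow = $8,044.56 / 12 = $670.38
Required cushion = 1 × $670.38 = $670.38
Excess over cushion: $1,119.71 − $670.38 = $449.33

$449.33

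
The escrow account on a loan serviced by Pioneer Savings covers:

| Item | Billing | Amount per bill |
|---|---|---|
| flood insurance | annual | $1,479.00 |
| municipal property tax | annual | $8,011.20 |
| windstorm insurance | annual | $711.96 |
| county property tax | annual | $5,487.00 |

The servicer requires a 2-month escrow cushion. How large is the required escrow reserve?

$2,614.86

Flood insurance — $1,479.00 per year
Municipal property tax — $8,011.20 per year
Windstorm insurance — $711.96 per year
County property tax — $5,487.00 per year
Yearly total = $1,479.00 + $8,011.20 + $711.96 + $5,487.00 = $15,689.16
Per month = $15,689.16 / 12 = $1,307.43
Required cushion = 2 × $1,307.43 = $2,614.86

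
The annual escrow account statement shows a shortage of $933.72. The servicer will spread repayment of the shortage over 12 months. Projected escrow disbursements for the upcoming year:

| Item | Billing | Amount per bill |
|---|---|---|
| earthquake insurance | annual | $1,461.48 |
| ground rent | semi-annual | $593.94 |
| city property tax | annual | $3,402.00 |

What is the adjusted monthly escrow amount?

$582.09

Earthquake insurance — $1,461.48
Ground rent — $593.94 × 2 = $1,187.88
City property tax — $3,402.00
Combined annual = $1,461.48 + $1,187.88 + $3,402.00 = $6,051.36
Monthly = $6,051.36 ÷ 12 = $504.28
Shortage per month = $933.72 / 12 = $77.81
New monthly escrow = $504.28 + $77.81 = $582.09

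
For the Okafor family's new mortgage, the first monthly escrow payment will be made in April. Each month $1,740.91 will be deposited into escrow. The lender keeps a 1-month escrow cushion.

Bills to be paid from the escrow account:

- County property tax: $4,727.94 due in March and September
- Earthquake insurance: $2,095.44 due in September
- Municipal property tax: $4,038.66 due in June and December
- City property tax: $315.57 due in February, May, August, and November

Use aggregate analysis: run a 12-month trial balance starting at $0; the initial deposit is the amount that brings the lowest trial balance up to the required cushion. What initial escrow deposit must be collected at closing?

$2,788.63

Cushion = 1 × $1,740.91 = $1,740.91
Trial balance (start $0, +$1,740.91 each month, − disbursements):
  Apr: +$1,740.91 → $1,740.91
  May: +$1,740.91 − $315.57 → $3,166.25
  Jun: +$1,740.91 − $4,038.66 → $868.50
  Jul: +$1,740.91 → $2,609.41
  Aug: +$1,740.91 − $315.57 → $4,034.75
  Sep: +$1,740.91 − $6,823.38 → -$1,047.72
  Oct: +$1,740.91 → $693.19
  Nov: +$1,740.91 − $315.57 → $2,118.53
  Dec: +$1,740.91 − $4,038.66 → -$179.22
  Jan: +$1,740.91 → $1,561.69
  Feb: +$1,740.91 − $315.57 → $2,987.03
  Mar: +$1,740.91 − $4,727.94 → $0.00
Lowest trial balance = -$1,047.72 (Sep)
Initial deposit = cushion − low point = $1,740.91 − (-$1,047.72) = $2,788.63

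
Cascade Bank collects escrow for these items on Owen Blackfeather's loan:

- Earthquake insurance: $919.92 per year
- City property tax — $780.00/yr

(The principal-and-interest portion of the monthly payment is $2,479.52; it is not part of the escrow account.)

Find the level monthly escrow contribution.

$141.66

Earthquake insurance — $919.92 per year
City property tax — $780.00 per year
Annual escrow total = $919.92 + $780.00 = $1,699.92
Monthly escrow = $1,699.92 / 12 = $141.66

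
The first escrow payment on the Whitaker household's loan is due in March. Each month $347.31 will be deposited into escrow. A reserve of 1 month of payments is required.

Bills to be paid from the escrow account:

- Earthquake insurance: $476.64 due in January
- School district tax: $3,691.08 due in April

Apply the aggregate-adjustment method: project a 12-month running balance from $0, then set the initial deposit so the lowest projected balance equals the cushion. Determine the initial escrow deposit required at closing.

Cushion = 1 × $347.31 = $347.31
Trial balance (start $0, +$347.31 each month, − disbursements):
  Mar: +$347.31 → $347.31
  Apr: +$347.31 − $3,691.08 → -$2,996.46
  May: +$347.31 → -$2,649.15
  Jun: +$347.31 → -$2,301.84
  Jul: +$347.31 → -$1,954.53
  Aug: +$347.31 → -$1,607.22
  Sep: +$347.31 → -$1,259.91
  Oct: +$347.31 → -$912.60
  Nov: +$347.31 → -$565.29
  Dec: +$347.31 → -$217.98
  Jan: +$347.31 − $476.64 → -$347.31
  Feb: +$347.31 → $0.00
Lowest trial balance = -$2,996.46 (Apr)
Initial deposit = cushion − low point = $347.31 − (-$2,996.46) = $3,343.77

$3,343.77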